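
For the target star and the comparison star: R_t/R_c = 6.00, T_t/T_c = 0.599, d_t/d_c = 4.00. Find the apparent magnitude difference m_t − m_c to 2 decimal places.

L_t/L_c = (6.00)²(0.599)⁴ = 4.635.
F_t/F_c = (L_t/L_c)/(d_t/d_c)² = 4.635/16.00 = 0.2897.
m_t − m_c = −2.5 log₁₀(0.2897) = 1.35.

1.35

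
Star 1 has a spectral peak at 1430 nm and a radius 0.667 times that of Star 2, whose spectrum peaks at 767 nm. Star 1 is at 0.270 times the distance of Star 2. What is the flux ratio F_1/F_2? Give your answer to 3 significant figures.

0.505

Wien's law: T_1/T_2 = λ_2/λ_1 = 767/1430 = 0.5364.
L_1/L_2 = (R_1/R_2)²(T_1/T_2)⁴ = (0.667)²(0.5364)⁴ = 0.03682.
F_1/F_2 = (L_1/L_2)/(d_1/d_2)² = 0.03682/(0.270)² = 0.5051.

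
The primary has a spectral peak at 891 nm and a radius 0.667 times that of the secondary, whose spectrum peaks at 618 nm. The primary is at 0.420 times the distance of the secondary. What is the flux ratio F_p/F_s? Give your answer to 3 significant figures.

0.584

Wien's law: T_p/T_s = λ_s/λ_p = 618/891 = 0.6936.
L_p/L_s = (R_p/R_s)²(T_p/T_s)⁴ = (0.667)²(0.6936)⁴ = 0.1030.
F_p/F_s = (L_p/L_s)/(d_p/d_s)² = 0.1030/(0.420)² = 0.5837.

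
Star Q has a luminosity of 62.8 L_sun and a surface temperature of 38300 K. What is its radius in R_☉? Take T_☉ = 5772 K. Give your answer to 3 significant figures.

R/R_☉ = √(L/L_☉) / (T/T_☉)² = √(62.8) / (6.635)²
       = 7.925 / 44.03 = 0.1800.

0.180 R_☉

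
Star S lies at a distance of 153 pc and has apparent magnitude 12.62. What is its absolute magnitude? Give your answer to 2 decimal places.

M = m − 5 log₁₀(d/10 pc) = 12.62 − 5 log₁₀(153/10)
  = 12.62 − 5 × 1.185 = 12.62 − 5.92 = 6.70.

6.70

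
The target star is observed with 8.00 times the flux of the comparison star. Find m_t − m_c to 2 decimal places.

m_t − m_c = −2.5 log₁₀(F_t/F_c) = −2.5 log₁₀(8.00) = −2.5 × (0.903) = -2.258.

-2.26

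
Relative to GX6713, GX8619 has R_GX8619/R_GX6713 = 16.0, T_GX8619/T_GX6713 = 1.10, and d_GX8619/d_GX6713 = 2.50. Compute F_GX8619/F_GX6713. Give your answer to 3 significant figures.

60.0

L_GX8619/L_GX6713 = (R_GX8619/R_GX6713)²(T_GX8619/T_GX6713)⁴ = (16.0)² × (1.10)⁴ = 374.8.
F_GX8619/F_GX6713 = (L_GX8619/L_GX6713)/(d_GX8619/d_GX6713)² = 374.8 / (2.50)² = 59.97.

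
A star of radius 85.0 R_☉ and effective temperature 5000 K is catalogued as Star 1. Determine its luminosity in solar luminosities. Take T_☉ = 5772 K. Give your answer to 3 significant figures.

L/L_☉ = (R/R_☉)² (T/T_☉)⁴ = (85.0)² × (5000/5772)⁴
       = 7225 × (0.8663)⁴ = 7225 × 0.5631 = 4068.

4.07×10^3 solar luminosities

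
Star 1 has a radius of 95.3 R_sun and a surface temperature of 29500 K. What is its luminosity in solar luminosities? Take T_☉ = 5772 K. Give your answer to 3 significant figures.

6.20×10^6 solar luminosities

L/L_☉ = (R/R_☉)² (T/T_☉)⁴ = (95.3)² × (29500/5772)⁴
       = 9082 × (5.111)⁴ = 9082 × 682.3 = 6.197×10^6.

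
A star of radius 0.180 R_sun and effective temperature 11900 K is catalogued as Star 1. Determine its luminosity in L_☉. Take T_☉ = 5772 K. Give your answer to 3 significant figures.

0.585 L_☉

L/L_☉ = (R/R_☉)² (T/T_☉)⁴ = (0.180)² × (11900/5772)⁴
       = 0.03240 × (2.062)⁴ = 0.03240 × 18.07 = 0.5854.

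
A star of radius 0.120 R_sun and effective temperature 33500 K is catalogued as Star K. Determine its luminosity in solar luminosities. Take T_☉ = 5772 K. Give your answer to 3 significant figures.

16.3 solar luminosities

L/L_☉ = (R/R_☉)² (T/T_☉)⁴ = (0.120)² × (33500/5772)⁴
       = 0.01440 × (5.804)⁴ = 0.01440 × 1135 = 16.34.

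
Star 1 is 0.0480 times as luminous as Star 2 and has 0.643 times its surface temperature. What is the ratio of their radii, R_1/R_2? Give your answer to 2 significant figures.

0.53

L ∝ R²T⁴ gives R ∝ √L / T², so
R_1/R_2 = √(0.0480) / (0.643)² = 0.2191 / 0.4134 = 0.5299.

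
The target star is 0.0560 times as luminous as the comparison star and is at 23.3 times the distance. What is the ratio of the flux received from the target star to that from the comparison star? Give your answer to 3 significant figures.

F = L/(4πd²), so F_t/F_c = (L_t/L_c) / (d_t/d_c)²
= 0.0560 / (23.3)² = 0.0560 / 542.9 = 1.032×10^-4.

1.03×10^-4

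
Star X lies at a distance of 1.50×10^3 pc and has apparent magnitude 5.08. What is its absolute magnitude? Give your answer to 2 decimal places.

M = m − 5 log₁₀(d/10 pc) = 5.08 − 5 log₁₀(1.50×10^3/10)
  = 5.08 − 5 × 2.176 = 5.08 − 10.88 = -5.80.

-5.80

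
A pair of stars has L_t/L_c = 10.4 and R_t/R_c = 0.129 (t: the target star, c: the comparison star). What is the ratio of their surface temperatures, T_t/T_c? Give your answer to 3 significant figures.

5.00

L ∝ R²T⁴ gives T ∝ (L/R²)^(1/4), so
T_t/T_c = (10.4 / 0.129²)^(1/4) = (625.0)^(1/4) = 5.000.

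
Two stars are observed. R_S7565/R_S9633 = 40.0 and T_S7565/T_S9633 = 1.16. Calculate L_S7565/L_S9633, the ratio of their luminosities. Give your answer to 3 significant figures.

From the Stefan–Boltzmann law, L ∝ R²T⁴, so
L_S7565/L_S9633 = (R_S7565/R_S9633)² (T_S7565/T_S9633)⁴ = (40.0)² × (1.16)⁴ = 1600 × 1.811 = 2897.

2.90×10^3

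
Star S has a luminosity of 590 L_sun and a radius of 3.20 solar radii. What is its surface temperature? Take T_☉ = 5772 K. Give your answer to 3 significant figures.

1.59×10^4 K

T/T_☉ = (L/L_☉)^(1/4) / (R/R_☉)^(1/2)
T = 5772 × (590)^(1/4) / √(3.20) = 5772 × 4.928 / 1.789 = 1.590×10^4 K.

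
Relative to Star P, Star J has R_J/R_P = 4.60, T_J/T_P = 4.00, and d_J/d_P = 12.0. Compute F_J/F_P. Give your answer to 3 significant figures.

37.6

L_J/L_P = (R_J/R_P)²(T_J/T_P)⁴ = (4.60)² × (4.00)⁴ = 5417.
F_J/F_P = (L_J/L_P)/(d_J/d_P)² = 5417 / (12.0)² = 37.62.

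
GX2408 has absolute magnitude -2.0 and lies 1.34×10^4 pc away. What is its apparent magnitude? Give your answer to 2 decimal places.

m = M + 5 log₁₀(d/10 pc) = -2.0 + 5 log₁₀(1.34×10^4/10)
  = -2.0 + 5 × 3.127 = -2.0 + 15.64 = 13.64.

13.64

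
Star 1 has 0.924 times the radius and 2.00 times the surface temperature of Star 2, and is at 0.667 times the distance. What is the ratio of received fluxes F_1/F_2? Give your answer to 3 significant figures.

L_1/L_2 = (R_1/R_2)²(T_1/T_2)⁴ = (0.924)² × (2.00)⁴ = 13.66.
F_1/F_2 = (L_1/L_2)/(d_1/d_2)² = 13.66 / (0.667)² = 30.71.

30.7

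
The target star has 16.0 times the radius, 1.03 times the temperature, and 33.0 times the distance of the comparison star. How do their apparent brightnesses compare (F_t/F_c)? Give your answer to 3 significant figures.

0.265

L_t/L_c = (R_t/R_c)²(T_t/T_c)⁴ = (16.0)² × (1.03)⁴ = 288.1.
F_t/F_c = (L_t/L_c)/(d_t/d_c)² = 288.1 / (33.0)² = 0.2646.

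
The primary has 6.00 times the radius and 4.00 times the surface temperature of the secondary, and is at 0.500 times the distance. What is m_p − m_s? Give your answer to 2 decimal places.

L_p/L_s = (6.00)²(4.00)⁴ = 9216.
F_p/F_s = (L_p/L_s)/(d_p/d_s)² = 9216/0.2500 = 3.686×10^4.
m_p − m_s = −2.5 log₁₀(3.686×10^4) = -11.42.

-11.42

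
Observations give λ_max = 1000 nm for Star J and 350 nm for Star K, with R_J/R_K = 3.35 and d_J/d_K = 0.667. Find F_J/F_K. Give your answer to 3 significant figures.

0.379

Wien's law: T_J/T_K = λ_K/λ_J = 350/1000 = 0.3500.
L_J/L_K = (R_J/R_K)²(T_J/T_K)⁴ = (3.35)²(0.3500)⁴ = 0.1684.
F_J/F_K = (L_J/L_K)/(d_J/d_K)² = 0.1684/(0.667)² = 0.3785.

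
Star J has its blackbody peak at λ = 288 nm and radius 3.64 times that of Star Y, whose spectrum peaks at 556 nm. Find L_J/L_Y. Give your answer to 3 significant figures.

184

Wien's law gives T ∝ 1/λ_max, so T_J/T_Y = λ_Y/λ_J = 556/288 = 1.931.
Then L ∝ R²T⁴ gives L_J/L_Y = (3.64)² × (1.931)⁴ = 13.25 × 13.89 = 184.0.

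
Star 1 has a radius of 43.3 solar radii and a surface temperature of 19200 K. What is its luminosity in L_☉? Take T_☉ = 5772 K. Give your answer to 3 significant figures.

2.30×10^5 L_☉

L/L_☉ = (R/R_☉)² (T/T_☉)⁴ = (43.3)² × (19200/5772)⁴
       = 1875 × (3.326)⁴ = 1875 × 122.4 = 2.295×10^5.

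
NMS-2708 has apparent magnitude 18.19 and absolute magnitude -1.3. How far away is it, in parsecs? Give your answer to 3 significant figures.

m − M = 5 log₁₀(d/10 pc)
18.19 − (-1.3) = 19.49 = 5 log₁₀(d/10)
d = 10 × 10^(19.49/5) = 10 × 10^3.898 = 7.907×10^4 pc.

7.91×10^4 pc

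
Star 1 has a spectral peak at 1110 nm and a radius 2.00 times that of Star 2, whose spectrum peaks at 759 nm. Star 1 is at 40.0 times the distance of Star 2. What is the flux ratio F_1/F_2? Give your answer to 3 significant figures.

5.47×10^-4

Wien's law: T_1/T_2 = λ_2/λ_1 = 759/1110 = 0.6838.
L_1/L_2 = (R_1/R_2)²(T_1/T_2)⁴ = (2.00)²(0.6838)⁴ = 0.8745.
F_1/F_2 = (L_1/L_2)/(d_1/d_2)² = 0.8745/(40.0)² = 5.465×10^-4.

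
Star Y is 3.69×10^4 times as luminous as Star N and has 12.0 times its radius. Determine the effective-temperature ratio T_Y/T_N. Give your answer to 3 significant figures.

L ∝ R²T⁴ gives T ∝ (L/R²)^(1/4), so
T_Y/T_N = (3.69×10^4 / 12.0²)^(1/4) = (256.2)^(1/4) = 4.001.

4.00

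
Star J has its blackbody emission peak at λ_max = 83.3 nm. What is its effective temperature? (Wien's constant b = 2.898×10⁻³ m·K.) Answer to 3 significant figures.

T = b/λ_max = 2.898×10⁻³ / (83.3×10⁻⁹) = 3.479×10^4 K.

3.48×10^4 K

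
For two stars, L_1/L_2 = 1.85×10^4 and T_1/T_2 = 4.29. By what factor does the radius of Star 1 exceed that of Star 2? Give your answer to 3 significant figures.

7.39

L ∝ R²T⁴ gives R ∝ √L / T², so
R_1/R_2 = √(1.85×10^4) / (4.29)² = 136.0 / 18.40 = 7.390.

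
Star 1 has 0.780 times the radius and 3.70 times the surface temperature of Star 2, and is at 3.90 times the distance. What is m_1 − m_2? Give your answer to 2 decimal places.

L_1/L_2 = (0.780)²(3.70)⁴ = 114.0.
F_1/F_2 = (L_1/L_2)/(d_1/d_2)² = 114.0/15.21 = 7.497.
m_1 − m_2 = −2.5 log₁₀(7.497) = -2.19.

-2.19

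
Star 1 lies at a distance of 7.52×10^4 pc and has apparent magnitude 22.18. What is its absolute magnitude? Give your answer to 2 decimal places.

M = m − 5 log₁₀(d/10 pc) = 22.18 − 5 log₁₀(7.52×10^4/10)
  = 22.18 − 5 × 3.876 = 22.18 − 19.38 = 2.80.

2.80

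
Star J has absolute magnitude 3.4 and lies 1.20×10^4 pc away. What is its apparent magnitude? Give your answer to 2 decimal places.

18.80

m = M + 5 log₁₀(d/10 pc) = 3.4 + 5 log₁₀(1.20×10^4/10)
  = 3.4 + 5 × 3.079 = 3.4 + 15.40 = 18.80.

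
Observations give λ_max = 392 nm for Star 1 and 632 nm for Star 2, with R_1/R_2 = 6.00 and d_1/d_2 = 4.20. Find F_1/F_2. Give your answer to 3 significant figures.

Wien's law: T_1/T_2 = λ_2/λ_1 = 632/392 = 1.612.
L_1/L_2 = (R_1/R_2)²(T_1/T_2)⁴ = (6.00)²(1.612)⁴ = 243.2.
F_1/F_2 = (L_1/L_2)/(d_1/d_2)² = 243.2/(4.20)² = 13.79.

13.8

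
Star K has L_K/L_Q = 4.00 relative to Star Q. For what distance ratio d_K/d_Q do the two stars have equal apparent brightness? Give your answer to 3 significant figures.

Equal flux requires L_K/d_K² = L_Q/d_Q², so d_K/d_Q = √(L_K/L_Q)
= √(4.00) = 2.000.

2.00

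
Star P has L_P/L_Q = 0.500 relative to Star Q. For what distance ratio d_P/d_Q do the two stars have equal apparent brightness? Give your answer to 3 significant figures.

Equal flux requires L_P/d_P² = L_Q/d_Q², so d_P/d_Q = √(L_P/L_Q)
= √(0.500) = 0.7071.

0.707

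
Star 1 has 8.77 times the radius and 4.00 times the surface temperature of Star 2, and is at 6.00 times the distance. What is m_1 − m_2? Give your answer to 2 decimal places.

L_1/L_2 = (8.77)²(4.00)⁴ = 1.969×10^4.
F_1/F_2 = (L_1/L_2)/(d_1/d_2)² = 1.969×10^4/36.00 = 546.9.
m_1 − m_2 = −2.5 log₁₀(546.9) = -6.84.

-6.84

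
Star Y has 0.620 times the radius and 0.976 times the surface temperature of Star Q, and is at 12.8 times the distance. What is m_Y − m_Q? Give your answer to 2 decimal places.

6.68

L_Y/L_Q = (0.620)²(0.976)⁴ = 0.3488.
F_Y/F_Q = (L_Y/L_Q)/(d_Y/d_Q)² = 0.3488/163.8 = 0.002129.
m_Y − m_Q = −2.5 log₁₀(0.002129) = 6.68.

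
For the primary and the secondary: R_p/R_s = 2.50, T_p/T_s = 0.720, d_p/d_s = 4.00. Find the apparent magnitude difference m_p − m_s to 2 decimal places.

2.45

L_p/L_s = (2.50)²(0.720)⁴ = 1.680.
F_p/F_s = (L_p/L_s)/(d_p/d_s)² = 1.680/16.00 = 0.1050.
m_p − m_s = −2.5 log₁₀(0.1050) = 2.45.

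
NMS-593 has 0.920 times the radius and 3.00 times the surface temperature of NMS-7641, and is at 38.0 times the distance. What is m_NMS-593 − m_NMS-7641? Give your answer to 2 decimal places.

3.31

L_NMS-593/L_NMS-7641 = (0.920)²(3.00)⁴ = 68.56.
F_NMS-593/F_NMS-7641 = (L_NMS-593/L_NMS-7641)/(d_NMS-593/d_NMS-7641)² = 68.56/1444 = 0.04748.
m_NMS-593 − m_NMS-7641 = −2.5 log₁₀(0.04748) = 3.31.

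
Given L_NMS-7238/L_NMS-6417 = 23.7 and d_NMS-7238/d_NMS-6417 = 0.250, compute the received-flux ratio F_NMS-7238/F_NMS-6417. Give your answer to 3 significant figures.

F = L/(4πd²), so F_NMS-7238/F_NMS-6417 = (L_NMS-7238/L_NMS-6417) / (d_NMS-7238/d_NMS-6417)²
= 23.7 / (0.250)² = 23.7 / 0.06250 = 379.2.

379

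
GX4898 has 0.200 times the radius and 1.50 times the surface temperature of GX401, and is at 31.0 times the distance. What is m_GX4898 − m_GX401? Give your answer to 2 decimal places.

L_GX4898/L_GX401 = (0.200)²(1.50)⁴ = 0.2025.
F_GX4898/F_GX401 = (L_GX4898/L_GX401)/(d_GX4898/d_GX401)² = 0.2025/961.0 = 2.107×10^-4.
m_GX4898 − m_GX401 = −2.5 log₁₀(2.107×10^-4) = 9.19.

9.19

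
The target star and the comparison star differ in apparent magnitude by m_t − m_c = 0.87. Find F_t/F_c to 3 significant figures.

F_t/F_c = 10^(−(m_t − m_c)/2.5) = 10^(-0.87/2.5) = 10^-0.348 = 0.4487.

0.449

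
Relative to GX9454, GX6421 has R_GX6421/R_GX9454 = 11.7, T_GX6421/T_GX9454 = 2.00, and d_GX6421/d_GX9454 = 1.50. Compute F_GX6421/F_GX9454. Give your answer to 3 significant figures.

973

L_GX6421/L_GX9454 = (R_GX6421/R_GX9454)²(T_GX6421/T_GX9454)⁴ = (11.7)² × (2.00)⁴ = 2190.
F_GX6421/F_GX9454 = (L_GX6421/L_GX9454)/(d_GX6421/d_GX9454)² = 2190 / (1.50)² = 973.4.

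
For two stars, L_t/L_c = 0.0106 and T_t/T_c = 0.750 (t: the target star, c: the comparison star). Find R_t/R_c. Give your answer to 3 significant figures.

L ∝ R²T⁴ gives R ∝ √L / T², so
R_t/R_c = √(0.0106) / (0.750)² = 0.1030 / 0.5625 = 0.1830.

0.183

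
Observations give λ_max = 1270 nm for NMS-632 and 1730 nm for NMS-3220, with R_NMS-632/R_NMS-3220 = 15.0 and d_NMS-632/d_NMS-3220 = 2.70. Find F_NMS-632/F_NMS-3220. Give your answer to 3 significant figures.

Wien's law: T_NMS-632/T_NMS-3220 = λ_NMS-3220/λ_NMS-632 = 1730/1270 = 1.362.
L_NMS-632/L_NMS-3220 = (R_NMS-632/R_NMS-3220)²(T_NMS-632/T_NMS-3220)⁴ = (15.0)²(1.362)⁴ = 774.7.
F_NMS-632/F_NMS-3220 = (L_NMS-632/L_NMS-3220)/(d_NMS-632/d_NMS-3220)² = 774.7/(2.70)² = 106.3.

106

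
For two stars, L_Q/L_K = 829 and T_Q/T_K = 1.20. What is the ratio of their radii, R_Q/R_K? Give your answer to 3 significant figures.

20.0

L ∝ R²T⁴ gives R ∝ √L / T², so
R_Q/R_K = √(829) / (1.20)² = 28.79 / 1.440 = 19.99.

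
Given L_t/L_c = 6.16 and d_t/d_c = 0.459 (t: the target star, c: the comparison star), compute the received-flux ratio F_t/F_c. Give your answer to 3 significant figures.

F = L/(4πd²), so F_t/F_c = (L_t/L_c) / (d_t/d_c)²
= 6.16 / (0.459)² = 6.16 / 0.2107 = 29.24.

29.2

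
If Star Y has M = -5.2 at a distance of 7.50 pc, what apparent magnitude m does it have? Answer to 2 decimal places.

m = M + 5 log₁₀(d/10 pc) = -5.2 + 5 log₁₀(7.50/10)
  = -5.2 + 5 × -0.125 = -5.2 + -0.62 = -5.82.

-5.82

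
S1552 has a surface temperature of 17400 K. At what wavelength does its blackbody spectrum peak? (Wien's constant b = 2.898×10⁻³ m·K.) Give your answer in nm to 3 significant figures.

167 nm

λ_max = b/T = 2.898×10⁻³ / 17400 = 1.67×10^-7 m = 166.6 nm.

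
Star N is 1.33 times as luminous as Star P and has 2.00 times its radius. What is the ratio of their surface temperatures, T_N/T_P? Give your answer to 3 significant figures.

0.759

L ∝ R²T⁴ gives T ∝ (L/R²)^(1/4), so
T_N/T_P = (1.33 / 2.00²)^(1/4) = (0.3325)^(1/4) = 0.7594.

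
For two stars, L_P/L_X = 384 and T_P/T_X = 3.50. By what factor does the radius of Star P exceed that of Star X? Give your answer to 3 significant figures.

L ∝ R²T⁴ gives R ∝ √L / T², so
R_P/R_X = √(384) / (3.50)² = 19.60 / 12.25 = 1.600.

1.60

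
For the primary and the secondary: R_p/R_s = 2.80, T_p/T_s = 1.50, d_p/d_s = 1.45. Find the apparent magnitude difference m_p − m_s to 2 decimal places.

-3.19

L_p/L_s = (2.80)²(1.50)⁴ = 39.69.
F_p/F_s = (L_p/L_s)/(d_p/d_s)² = 39.69/2.103 = 18.88.
m_p − m_s = −2.5 log₁₀(18.88) = -3.19.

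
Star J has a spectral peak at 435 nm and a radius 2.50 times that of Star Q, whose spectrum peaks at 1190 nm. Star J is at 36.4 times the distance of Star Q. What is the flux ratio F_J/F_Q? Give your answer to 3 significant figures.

Wien's law: T_J/T_Q = λ_Q/λ_J = 1190/435 = 2.736.
L_J/L_Q = (R_J/R_Q)²(T_J/T_Q)⁴ = (2.50)²(2.736)⁴ = 350.0.
F_J/F_Q = (L_J/L_Q)/(d_J/d_Q)² = 350.0/(36.4)² = 0.2642.

0.264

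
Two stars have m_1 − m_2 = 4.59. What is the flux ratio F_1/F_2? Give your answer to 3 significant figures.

F_1/F_2 = 10^(−(m_1 − m_2)/2.5) = 10^(-4.59/2.5) = 10^-1.836 = 0.01459.

0.0146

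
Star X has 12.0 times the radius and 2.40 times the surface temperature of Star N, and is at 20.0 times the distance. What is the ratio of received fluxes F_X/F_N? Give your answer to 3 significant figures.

11.9

L_X/L_N = (R_X/R_N)²(T_X/T_N)⁴ = (12.0)² × (2.40)⁴ = 4778.
F_X/F_N = (L_X/L_N)/(d_X/d_N)² = 4778 / (20.0)² = 11.94.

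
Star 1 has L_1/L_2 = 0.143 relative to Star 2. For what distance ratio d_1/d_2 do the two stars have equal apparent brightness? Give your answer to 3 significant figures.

0.378

Equal flux requires L_1/d_1² = L_2/d_2², so d_1/d_2 = √(L_1/L_2)
= √(0.143) = 0.3782.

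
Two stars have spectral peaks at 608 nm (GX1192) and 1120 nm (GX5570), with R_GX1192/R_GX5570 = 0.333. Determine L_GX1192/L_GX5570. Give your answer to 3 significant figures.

Wien's law gives T ∝ 1/λ_max, so T_GX1192/T_GX5570 = λ_GX5570/λ_GX1192 = 1120/608 = 1.842.
Then L ∝ R²T⁴ gives L_GX1192/L_GX5570 = (0.333)² × (1.842)⁴ = 0.1109 × 11.51 = 1.277.

1.28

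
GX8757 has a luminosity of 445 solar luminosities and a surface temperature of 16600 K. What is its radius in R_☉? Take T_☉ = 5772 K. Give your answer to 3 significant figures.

2.55 R_☉

R/R_☉ = √(L/L_☉) / (T/T_☉)² = √(445) / (2.876)²
       = 21.10 / 8.271 = 2.550.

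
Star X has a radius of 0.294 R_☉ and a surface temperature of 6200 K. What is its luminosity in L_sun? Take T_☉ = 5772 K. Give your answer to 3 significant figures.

0.115 L_sun

L/L_☉ = (R/R_☉)² (T/T_☉)⁴ = (0.294)² × (6200/5772)⁴
       = 0.08644 × (1.074)⁴ = 0.08644 × 1.331 = 0.1151.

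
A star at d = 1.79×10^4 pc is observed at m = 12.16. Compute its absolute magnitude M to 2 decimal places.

-4.10

M = m − 5 log₁₀(d/10 pc) = 12.16 − 5 log₁₀(1.79×10^4/10)
  = 12.16 − 5 × 3.253 = 12.16 − 16.26 = -4.10.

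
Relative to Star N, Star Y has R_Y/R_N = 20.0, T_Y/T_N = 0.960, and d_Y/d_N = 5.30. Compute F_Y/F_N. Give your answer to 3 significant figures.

12.1

L_Y/L_N = (R_Y/R_N)²(T_Y/T_N)⁴ = (20.0)² × (0.960)⁴ = 339.7.
F_Y/F_N = (L_Y/L_N)/(d_Y/d_N)² = 339.7 / (5.30)² = 12.09.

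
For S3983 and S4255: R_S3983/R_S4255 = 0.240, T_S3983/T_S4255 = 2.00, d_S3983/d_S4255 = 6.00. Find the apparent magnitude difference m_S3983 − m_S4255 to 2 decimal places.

L_S3983/L_S4255 = (0.240)²(2.00)⁴ = 0.9216.
F_S3983/F_S4255 = (L_S3983/L_S4255)/(d_S3983/d_S4255)² = 0.9216/36.00 = 0.02560.
m_S3983 − m_S4255 = −2.5 log₁₀(0.02560) = 3.98.

3.98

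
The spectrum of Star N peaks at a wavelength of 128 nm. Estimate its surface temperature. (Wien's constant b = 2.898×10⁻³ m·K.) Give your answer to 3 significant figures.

T = b/λ_max = 2.898×10⁻³ / (128×10⁻⁹) = 2.264×10^4 K.

2.26×10^4 K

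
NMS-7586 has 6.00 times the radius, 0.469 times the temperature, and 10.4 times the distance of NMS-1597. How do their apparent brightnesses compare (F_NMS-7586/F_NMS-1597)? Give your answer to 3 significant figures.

L_NMS-7586/L_NMS-1597 = (R_NMS-7586/R_NMS-1597)²(T_NMS-7586/T_NMS-1597)⁴ = (6.00)² × (0.469)⁴ = 1.742.
F_NMS-7586/F_NMS-1597 = (L_NMS-7586/L_NMS-1597)/(d_NMS-7586/d_NMS-1597)² = 1.742 / (10.4)² = 0.01610.

0.0161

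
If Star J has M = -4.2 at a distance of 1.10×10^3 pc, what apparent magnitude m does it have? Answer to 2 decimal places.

6.01

m = M + 5 log₁₀(d/10 pc) = -4.2 + 5 log₁₀(1.10×10^3/10)
  = -4.2 + 5 × 2.041 = -4.2 + 10.21 = 6.01.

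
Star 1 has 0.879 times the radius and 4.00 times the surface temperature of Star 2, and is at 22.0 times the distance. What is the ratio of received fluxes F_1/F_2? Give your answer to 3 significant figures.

L_1/L_2 = (R_1/R_2)²(T_1/T_2)⁴ = (0.879)² × (4.00)⁴ = 197.8.
F_1/F_2 = (L_1/L_2)/(d_1/d_2)² = 197.8 / (22.0)² = 0.4087.

0.409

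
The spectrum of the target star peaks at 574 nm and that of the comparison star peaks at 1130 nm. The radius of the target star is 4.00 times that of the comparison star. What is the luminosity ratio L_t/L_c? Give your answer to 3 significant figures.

Wien's law gives T ∝ 1/λ_max, so T_t/T_c = λ_c/λ_t = 1130/574 = 1.969.
Then L ∝ R²T⁴ gives L_t/L_c = (4.00)² × (1.969)⁴ = 16.00 × 15.02 = 240.3.

240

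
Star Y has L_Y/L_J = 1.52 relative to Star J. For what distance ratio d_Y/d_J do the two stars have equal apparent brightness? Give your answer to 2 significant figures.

1.2

Equal flux requires L_Y/d_Y² = L_J/d_J², so d_Y/d_J = √(L_Y/L_J)
= √(1.52) = 1.233.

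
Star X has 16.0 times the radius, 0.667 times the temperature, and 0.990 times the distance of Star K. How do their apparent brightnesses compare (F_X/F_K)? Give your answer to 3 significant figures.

51.7

L_X/L_K = (R_X/R_K)²(T_X/T_K)⁴ = (16.0)² × (0.667)⁴ = 50.67.
F_X/F_K = (L_X/L_K)/(d_X/d_K)² = 50.67 / (0.990)² = 51.70.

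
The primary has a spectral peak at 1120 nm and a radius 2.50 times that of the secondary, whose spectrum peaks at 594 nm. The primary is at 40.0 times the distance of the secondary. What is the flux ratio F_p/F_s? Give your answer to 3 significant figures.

Wien's law: T_p/T_s = λ_s/λ_p = 594/1120 = 0.5304.
L_p/L_s = (R_p/R_s)²(T_p/T_s)⁴ = (2.50)²(0.5304)⁴ = 0.4945.
F_p/F_s = (L_p/L_s)/(d_p/d_s)² = 0.4945/(40.0)² = 3.091×10^-4.

3.09×10^-4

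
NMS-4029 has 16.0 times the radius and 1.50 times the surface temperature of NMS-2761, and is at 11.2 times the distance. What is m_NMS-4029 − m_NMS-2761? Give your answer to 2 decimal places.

-2.54

L_NMS-4029/L_NMS-2761 = (16.0)²(1.50)⁴ = 1296.
F_NMS-4029/F_NMS-2761 = (L_NMS-4029/L_NMS-2761)/(d_NMS-4029/d_NMS-2761)² = 1296/125.4 = 10.33.
m_NMS-4029 − m_NMS-2761 = −2.5 log₁₀(10.33) = -2.54.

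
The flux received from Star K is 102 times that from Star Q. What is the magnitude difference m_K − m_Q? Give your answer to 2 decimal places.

-5.02

m_K − m_Q = −2.5 log₁₀(F_K/F_Q) = −2.5 log₁₀(102) = −2.5 × (2.009) = -5.022.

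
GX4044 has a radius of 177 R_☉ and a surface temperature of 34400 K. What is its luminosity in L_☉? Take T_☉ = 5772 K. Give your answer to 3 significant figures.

3.95×10^7 L_☉

L/L_☉ = (R/R_☉)² (T/T_☉)⁴ = (177)² × (34400/5772)⁴
       = 3.133×10^4 × (5.960)⁴ = 3.133×10^4 × 1262 = 3.953×10^7.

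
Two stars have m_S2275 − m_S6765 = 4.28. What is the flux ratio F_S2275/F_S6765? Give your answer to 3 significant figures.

0.0194

F_S2275/F_S6765 = 10^(−(m_S2275 − m_S6765)/2.5) = 10^(-4.28/2.5) = 10^-1.712 = 0.01941.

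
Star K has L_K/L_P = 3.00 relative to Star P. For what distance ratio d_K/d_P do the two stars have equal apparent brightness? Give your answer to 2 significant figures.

1.7

Equal flux requires L_K/d_K² = L_P/d_P², so d_K/d_P = √(L_K/L_P)
= √(3.00) = 1.732.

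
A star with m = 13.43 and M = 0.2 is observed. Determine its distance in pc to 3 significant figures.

4.43×10^3 pc

m − M = 5 log₁₀(d/10 pc)
13.43 − (0.2) = 13.23 = 5 log₁₀(d/10)
d = 10 × 10^(13.23/5) = 10 × 10^2.646 = 4426 pc.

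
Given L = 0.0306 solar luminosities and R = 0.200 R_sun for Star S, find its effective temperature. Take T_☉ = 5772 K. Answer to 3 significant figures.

5.40×10^3 K

T/T_☉ = (L/L_☉)^(1/4) / (R/R_☉)^(1/2)
T = 5772 × (0.0306)^(1/4) / √(0.200) = 5772 × 0.4182 / 0.4472 = 5398 K.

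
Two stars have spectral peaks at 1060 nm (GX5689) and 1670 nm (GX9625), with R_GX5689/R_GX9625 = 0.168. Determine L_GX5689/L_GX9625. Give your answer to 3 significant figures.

Wien's law gives T ∝ 1/λ_max, so T_GX5689/T_GX9625 = λ_GX9625/λ_GX5689 = 1670/1060 = 1.575.
Then L ∝ R²T⁴ gives L_GX5689/L_GX9625 = (0.168)² × (1.575)⁴ = 0.02822 × 6.161 = 0.1739.

0.174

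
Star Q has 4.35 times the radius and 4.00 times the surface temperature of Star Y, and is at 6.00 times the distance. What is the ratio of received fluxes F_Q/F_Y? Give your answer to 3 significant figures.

L_Q/L_Y = (R_Q/R_Y)²(T_Q/T_Y)⁴ = (4.35)² × (4.00)⁴ = 4844.
F_Q/F_Y = (L_Q/L_Y)/(d_Q/d_Y)² = 4844 / (6.00)² = 134.6.

135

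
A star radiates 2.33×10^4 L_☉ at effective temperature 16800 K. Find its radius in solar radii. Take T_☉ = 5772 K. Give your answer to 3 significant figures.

18.0 solar radii

R/R_☉ = √(L/L_☉) / (T/T_☉)² = √(2.33×10^4) / (2.911)²
       = 152.6 / 8.472 = 18.02.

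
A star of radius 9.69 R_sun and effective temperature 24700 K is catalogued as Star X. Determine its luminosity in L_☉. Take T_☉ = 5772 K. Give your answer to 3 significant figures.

3.15×10^4 L_☉

L/L_☉ = (R/R_☉)² (T/T_☉)⁴ = (9.69)² × (24700/5772)⁴
       = 93.90 × (4.279)⁴ = 93.90 × 335.3 = 3.149×10^4.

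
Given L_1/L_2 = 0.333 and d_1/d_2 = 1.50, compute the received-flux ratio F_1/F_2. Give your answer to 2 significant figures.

0.15

F = L/(4πd²), so F_1/F_2 = (L_1/L_2) / (d_1/d_2)²
= 0.333 / (1.50)² = 0.333 / 2.250 = 0.1480.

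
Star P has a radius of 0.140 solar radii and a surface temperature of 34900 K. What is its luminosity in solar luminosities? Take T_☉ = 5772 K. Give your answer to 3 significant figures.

L/L_☉ = (R/R_☉)² (T/T_☉)⁴ = (0.140)² × (34900/5772)⁴
       = 0.01960 × (6.046)⁴ = 0.01960 × 1337 = 26.20.

26.2 solar luminosities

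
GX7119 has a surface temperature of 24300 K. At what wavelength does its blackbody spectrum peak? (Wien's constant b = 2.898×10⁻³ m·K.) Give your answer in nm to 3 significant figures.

λ_max = b/T = 2.898×10⁻³ / 24300 = 1.19×10^-7 m = 119.3 nm.

119 nm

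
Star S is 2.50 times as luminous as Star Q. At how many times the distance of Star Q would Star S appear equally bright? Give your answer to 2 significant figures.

Equal flux requires L_S/d_S² = L_Q/d_Q², so d_S/d_Q = √(L_S/L_Q)
= √(2.50) = 1.581.

1.6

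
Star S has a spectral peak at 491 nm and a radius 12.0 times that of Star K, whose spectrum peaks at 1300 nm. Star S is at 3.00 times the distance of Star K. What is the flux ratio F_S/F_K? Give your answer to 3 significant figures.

786

Wien's law: T_S/T_K = λ_K/λ_S = 1300/491 = 2.648.
L_S/L_K = (R_S/R_K)²(T_S/T_K)⁴ = (12.0)²(2.648)⁴ = 7076.
F_S/F_K = (L_S/L_K)/(d_S/d_K)² = 7076/(3.00)² = 786.3.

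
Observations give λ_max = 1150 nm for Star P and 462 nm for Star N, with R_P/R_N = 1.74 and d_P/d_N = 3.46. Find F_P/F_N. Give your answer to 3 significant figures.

Wien's law: T_P/T_N = λ_N/λ_P = 462/1150 = 0.4017.
L_P/L_N = (R_P/R_N)²(T_P/T_N)⁴ = (1.74)²(0.4017)⁴ = 0.07886.
F_P/F_N = (L_P/L_N)/(d_P/d_N)² = 0.07886/(3.46)² = 0.006588.

0.00659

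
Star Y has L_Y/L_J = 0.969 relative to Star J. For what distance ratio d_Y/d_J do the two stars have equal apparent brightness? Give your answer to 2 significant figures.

0.98

Equal flux requires L_Y/d_Y² = L_J/d_J², so d_Y/d_J = √(L_Y/L_J)
= √(0.969) = 0.9844.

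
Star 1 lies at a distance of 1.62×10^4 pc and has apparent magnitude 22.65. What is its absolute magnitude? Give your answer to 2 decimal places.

M = m − 5 log₁₀(d/10 pc) = 22.65 − 5 log₁₀(1.62×10^4/10)
  = 22.65 − 5 × 3.210 = 22.65 − 16.05 = 6.60.

6.60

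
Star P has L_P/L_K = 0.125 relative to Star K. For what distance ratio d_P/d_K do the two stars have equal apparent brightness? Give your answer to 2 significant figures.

0.35

Equal flux requires L_P/d_P² = L_K/d_K², so d_P/d_K = √(L_P/L_K)
= √(0.125) = 0.3536.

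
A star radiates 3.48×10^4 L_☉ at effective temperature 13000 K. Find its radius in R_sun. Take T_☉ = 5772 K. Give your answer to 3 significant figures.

36.8 R_sun

R/R_☉ = √(L/L_☉) / (T/T_☉)² = √(3.48×10^4) / (2.252)²
       = 186.5 / 5.073 = 36.78.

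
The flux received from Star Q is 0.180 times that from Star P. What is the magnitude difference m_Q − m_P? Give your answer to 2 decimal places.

1.86

m_Q − m_P = −2.5 log₁₀(F_Q/F_P) = −2.5 log₁₀(0.180) = −2.5 × (-0.745) = 1.862.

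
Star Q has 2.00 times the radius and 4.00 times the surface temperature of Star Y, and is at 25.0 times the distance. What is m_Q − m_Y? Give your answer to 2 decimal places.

L_Q/L_Y = (2.00)²(4.00)⁴ = 1024.
F_Q/F_Y = (L_Q/L_Y)/(d_Q/d_Y)² = 1024/625.0 = 1.638.
m_Q − m_Y = −2.5 log₁₀(1.638) = -0.54.

-0.54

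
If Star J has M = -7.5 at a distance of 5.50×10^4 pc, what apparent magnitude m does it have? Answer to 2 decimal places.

m = M + 5 log₁₀(d/10 pc) = -7.5 + 5 log₁₀(5.50×10^4/10)
  = -7.5 + 5 × 3.740 = -7.5 + 18.70 = 11.20.

11.20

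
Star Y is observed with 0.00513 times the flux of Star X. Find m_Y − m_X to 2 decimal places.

5.72

m_Y − m_X = −2.5 log₁₀(F_Y/F_X) = −2.5 log₁₀(0.00513) = −2.5 × (-2.290) = 5.725.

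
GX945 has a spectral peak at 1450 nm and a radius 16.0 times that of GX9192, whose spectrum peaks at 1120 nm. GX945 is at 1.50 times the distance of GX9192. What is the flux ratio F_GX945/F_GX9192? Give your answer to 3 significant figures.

Wien's law: T_GX945/T_GX9192 = λ_GX9192/λ_GX945 = 1120/1450 = 0.7724.
L_GX945/L_GX9192 = (R_GX945/R_GX9192)²(T_GX945/T_GX9192)⁴ = (16.0)²(0.7724)⁴ = 91.13.
F_GX945/F_GX9192 = (L_GX945/L_GX9192)/(d_GX945/d_GX9192)² = 91.13/(1.50)² = 40.50.

40.5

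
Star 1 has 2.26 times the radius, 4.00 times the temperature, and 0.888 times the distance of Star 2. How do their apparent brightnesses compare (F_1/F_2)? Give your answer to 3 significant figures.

1.66×10^3

L_1/L_2 = (R_1/R_2)²(T_1/T_2)⁴ = (2.26)² × (4.00)⁴ = 1308.
F_1/F_2 = (L_1/L_2)/(d_1/d_2)² = 1308 / (0.888)² = 1658.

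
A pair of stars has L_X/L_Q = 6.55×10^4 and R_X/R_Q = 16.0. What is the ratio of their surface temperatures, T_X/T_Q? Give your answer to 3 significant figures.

4.00

L ∝ R²T⁴ gives T ∝ (L/R²)^(1/4), so
T_X/T_Q = (6.55×10^4 / 16.0²)^(1/4) = (255.9)^(1/4) = 3.999.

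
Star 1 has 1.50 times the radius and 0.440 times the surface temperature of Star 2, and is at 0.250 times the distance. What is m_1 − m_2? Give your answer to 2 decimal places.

L_1/L_2 = (1.50)²(0.440)⁴ = 0.08433.
F_1/F_2 = (L_1/L_2)/(d_1/d_2)² = 0.08433/0.06250 = 1.349.
m_1 − m_2 = −2.5 log₁₀(1.349) = -0.33.

-0.33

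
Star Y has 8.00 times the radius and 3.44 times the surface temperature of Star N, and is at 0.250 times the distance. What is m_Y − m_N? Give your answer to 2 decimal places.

-12.89

L_Y/L_N = (8.00)²(3.44)⁴ = 8962.
F_Y/F_N = (L_Y/L_N)/(d_Y/d_N)² = 8962/0.06250 = 1.434×10^5.
m_Y − m_N = −2.5 log₁₀(1.434×10^5) = -12.89.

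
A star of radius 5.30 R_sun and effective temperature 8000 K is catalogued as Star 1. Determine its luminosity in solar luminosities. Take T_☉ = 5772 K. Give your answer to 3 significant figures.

L/L_☉ = (R/R_☉)² (T/T_☉)⁴ = (5.30)² × (8000/5772)⁴
       = 28.09 × (1.386)⁴ = 28.09 × 3.690 = 103.7.

104 solar luminosities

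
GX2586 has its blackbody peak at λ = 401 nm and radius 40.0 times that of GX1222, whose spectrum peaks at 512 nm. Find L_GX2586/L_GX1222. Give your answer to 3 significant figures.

Wien's law gives T ∝ 1/λ_max, so T_GX2586/T_GX1222 = λ_GX1222/λ_GX2586 = 512/401 = 1.277.
Then L ∝ R²T⁴ gives L_GX2586/L_GX1222 = (40.0)² × (1.277)⁴ = 1600 × 2.658 = 4252.

4.25×10^3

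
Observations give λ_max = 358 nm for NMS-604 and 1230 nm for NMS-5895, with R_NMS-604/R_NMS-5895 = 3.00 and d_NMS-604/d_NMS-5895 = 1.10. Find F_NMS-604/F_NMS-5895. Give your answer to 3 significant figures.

1.04×10^3

Wien's law: T_NMS-604/T_NMS-5895 = λ_NMS-5895/λ_NMS-604 = 1230/358 = 3.436.
L_NMS-604/L_NMS-5895 = (R_NMS-604/R_NMS-5895)²(T_NMS-604/T_NMS-5895)⁴ = (3.00)²(3.436)⁴ = 1254.
F_NMS-604/F_NMS-5895 = (L_NMS-604/L_NMS-5895)/(d_NMS-604/d_NMS-5895)² = 1254/(1.10)² = 1036.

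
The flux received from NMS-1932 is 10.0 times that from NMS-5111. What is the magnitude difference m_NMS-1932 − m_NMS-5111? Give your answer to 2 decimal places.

-2.50

m_NMS-1932 − m_NMS-5111 = −2.5 log₁₀(F_NMS-1932/F_NMS-5111) = −2.5 log₁₀(10.0) = −2.5 × (1.000) = -2.500.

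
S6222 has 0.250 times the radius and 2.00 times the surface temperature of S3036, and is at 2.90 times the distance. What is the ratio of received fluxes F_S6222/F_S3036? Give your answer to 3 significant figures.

0.119

L_S6222/L_S3036 = (R_S6222/R_S3036)²(T_S6222/T_S3036)⁴ = (0.250)² × (2.00)⁴ = 1.000.
F_S6222/F_S3036 = (L_S6222/L_S3036)/(d_S6222/d_S3036)² = 1.000 / (2.90)² = 0.1189.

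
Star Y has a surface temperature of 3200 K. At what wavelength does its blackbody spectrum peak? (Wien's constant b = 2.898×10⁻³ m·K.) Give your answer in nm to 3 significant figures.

906 nm

λ_max = b/T = 2.898×10⁻³ / 3200 = 9.06×10^-7 m = 905.6 nm.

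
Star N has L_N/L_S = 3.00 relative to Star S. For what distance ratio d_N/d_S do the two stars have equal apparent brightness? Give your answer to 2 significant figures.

1.7

Equal flux requires L_N/d_N² = L_S/d_S², so d_N/d_S = √(L_N/L_S)
= √(3.00) = 1.732.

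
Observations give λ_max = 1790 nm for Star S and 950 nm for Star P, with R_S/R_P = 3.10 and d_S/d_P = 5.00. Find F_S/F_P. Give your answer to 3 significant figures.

Wien's law: T_S/T_P = λ_P/λ_S = 950/1790 = 0.5307.
L_S/L_P = (R_S/R_P)²(T_S/T_P)⁴ = (3.10)²(0.5307)⁴ = 0.7624.
F_S/F_P = (L_S/L_P)/(d_S/d_P)² = 0.7624/(5.00)² = 0.03050.

0.0305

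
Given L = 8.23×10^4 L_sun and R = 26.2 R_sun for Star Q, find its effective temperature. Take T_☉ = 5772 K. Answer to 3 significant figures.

1.91×10^4 K

T/T_☉ = (L/L_☉)^(1/4) / (R/R_☉)^(1/2)
T = 5772 × (8.23×10^4)^(1/4) / √(26.2) = 5772 × 16.94 / 5.119 = 1.910×10^4 K.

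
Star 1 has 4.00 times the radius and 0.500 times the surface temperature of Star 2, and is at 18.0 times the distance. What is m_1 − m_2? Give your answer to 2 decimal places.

L_1/L_2 = (4.00)²(0.500)⁴ = 1.000.
F_1/F_2 = (L_1/L_2)/(d_1/d_2)² = 1.000/324.0 = 0.003086.
m_1 − m_2 = −2.5 log₁₀(0.003086) = 6.28.

6.28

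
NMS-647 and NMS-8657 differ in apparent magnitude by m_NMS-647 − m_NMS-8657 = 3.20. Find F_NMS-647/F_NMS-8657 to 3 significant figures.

F_NMS-647/F_NMS-8657 = 10^(−(m_NMS-647 − m_NMS-8657)/2.5) = 10^(-3.20/2.5) = 10^-1.280 = 0.05248.

0.0525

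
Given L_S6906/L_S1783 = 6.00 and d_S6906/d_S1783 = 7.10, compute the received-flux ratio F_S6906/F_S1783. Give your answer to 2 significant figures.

F = L/(4πd²), so F_S6906/F_S1783 = (L_S6906/L_S1783) / (d_S6906/d_S1783)²
= 6.00 / (7.10)² = 6.00 / 50.41 = 0.1190.

0.12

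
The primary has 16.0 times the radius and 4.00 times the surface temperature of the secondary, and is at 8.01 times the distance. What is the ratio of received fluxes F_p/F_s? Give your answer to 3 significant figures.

1.02×10^3

L_p/L_s = (R_p/R_s)²(T_p/T_s)⁴ = (16.0)² × (4.00)⁴ = 6.554×10^4.
F_p/F_s = (L_p/L_s)/(d_p/d_s)² = 6.554×10^4 / (8.01)² = 1021.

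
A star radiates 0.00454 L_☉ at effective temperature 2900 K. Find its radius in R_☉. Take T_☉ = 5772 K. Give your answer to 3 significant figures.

R/R_☉ = √(L/L_☉) / (T/T_☉)² = √(0.00454) / (0.5024)²
       = 0.06738 / 0.2524 = 0.2669.

0.267 R_☉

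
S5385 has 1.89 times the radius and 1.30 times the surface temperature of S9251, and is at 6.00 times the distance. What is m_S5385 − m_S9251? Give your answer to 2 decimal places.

L_S5385/L_S9251 = (1.89)²(1.30)⁴ = 10.20.
F_S5385/F_S9251 = (L_S5385/L_S9251)/(d_S5385/d_S9251)² = 10.20/36.00 = 0.2834.
m_S5385 − m_S9251 = −2.5 log₁₀(0.2834) = 1.37.

1.37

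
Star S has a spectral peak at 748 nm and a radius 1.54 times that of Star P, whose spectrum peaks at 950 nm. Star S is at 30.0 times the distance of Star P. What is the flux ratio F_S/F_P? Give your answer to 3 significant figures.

Wien's law: T_S/T_P = λ_P/λ_S = 950/748 = 1.270.
L_S/L_P = (R_S/R_P)²(T_S/T_P)⁴ = (1.54)²(1.270)⁴ = 6.171.
F_S/F_P = (L_S/L_P)/(d_S/d_P)² = 6.171/(30.0)² = 0.006856.

0.00686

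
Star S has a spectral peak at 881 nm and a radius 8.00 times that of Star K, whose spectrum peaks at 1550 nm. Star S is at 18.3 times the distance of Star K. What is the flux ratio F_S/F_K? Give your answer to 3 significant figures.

Wien's law: T_S/T_K = λ_K/λ_S = 1550/881 = 1.759.
L_S/L_K = (R_S/R_K)²(T_S/T_K)⁴ = (8.00)²(1.759)⁴ = 613.2.
F_S/F_K = (L_S/L_K)/(d_S/d_K)² = 613.2/(18.3)² = 1.831.

1.83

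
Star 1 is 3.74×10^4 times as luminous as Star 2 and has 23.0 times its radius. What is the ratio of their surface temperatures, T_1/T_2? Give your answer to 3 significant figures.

L ∝ R²T⁴ gives T ∝ (L/R²)^(1/4), so
T_1/T_2 = (3.74×10^4 / 23.0²)^(1/4) = (70.70)^(1/4) = 2.900.

2.90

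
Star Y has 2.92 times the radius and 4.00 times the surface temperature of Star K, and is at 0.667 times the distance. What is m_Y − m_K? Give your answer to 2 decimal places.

-9.23

L_Y/L_K = (2.92)²(4.00)⁴ = 2183.
F_Y/F_K = (L_Y/L_K)/(d_Y/d_K)² = 2183/0.4449 = 4906.
m_Y − m_K = −2.5 log₁₀(4906) = -9.23.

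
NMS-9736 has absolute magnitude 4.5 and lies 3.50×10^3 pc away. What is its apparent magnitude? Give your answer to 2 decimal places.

m = M + 5 log₁₀(d/10 pc) = 4.5 + 5 log₁₀(3.50×10^3/10)
  = 4.5 + 5 × 2.544 = 4.5 + 12.72 = 17.22.

17.22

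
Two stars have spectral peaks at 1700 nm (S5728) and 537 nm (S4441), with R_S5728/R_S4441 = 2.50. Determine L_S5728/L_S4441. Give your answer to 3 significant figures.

0.0622

Wien's law gives T ∝ 1/λ_max, so T_S5728/T_S4441 = λ_S4441/λ_S5728 = 537/1700 = 0.3159.
Then L ∝ R²T⁴ gives L_S5728/L_S4441 = (2.50)² × (0.3159)⁴ = 6.250 × 0.009956 = 0.06223.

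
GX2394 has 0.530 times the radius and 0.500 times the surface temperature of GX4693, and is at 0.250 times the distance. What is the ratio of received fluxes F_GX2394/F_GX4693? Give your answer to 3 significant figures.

0.281

L_GX2394/L_GX4693 = (R_GX2394/R_GX4693)²(T_GX2394/T_GX4693)⁴ = (0.530)² × (0.500)⁴ = 0.01756.
F_GX2394/F_GX4693 = (L_GX2394/L_GX4693)/(d_GX2394/d_GX4693)² = 0.01756 / (0.250)² = 0.2809.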